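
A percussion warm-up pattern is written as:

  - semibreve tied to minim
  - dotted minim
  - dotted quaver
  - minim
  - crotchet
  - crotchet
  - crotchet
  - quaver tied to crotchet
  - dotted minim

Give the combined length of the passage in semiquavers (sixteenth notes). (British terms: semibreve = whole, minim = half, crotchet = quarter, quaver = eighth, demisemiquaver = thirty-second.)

Each duration in sixteenth notes: semibreve tied to minim (semibreve + minim) = 24; dotted minim = 12; dotted quaver = 3; minim = 8; crotchet = 4; crotchet = 4; crotchet = 4; quaver tied to crotchet (quaver + crotchet) = 6; dotted minim = 12.
Adding: 24 + 12 + 3 + 8 + 4 + 4 + 4 + 6 + 12 = 77 sixteenth notes.

77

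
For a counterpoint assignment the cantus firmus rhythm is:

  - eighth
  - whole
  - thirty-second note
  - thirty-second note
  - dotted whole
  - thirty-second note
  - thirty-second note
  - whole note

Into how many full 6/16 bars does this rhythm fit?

10

One bar of 6/16 = 12 thirty-second notes.
Convert each value to thirty-second notes: eighth = 4; whole = 32; thirty-second note = 1; thirty-second note = 1; dotted whole = 48; thirty-second note = 1; thirty-second note = 1; whole note = 32.
Adding: 4 + 32 + 1 + 1 + 48 + 1 + 1 + 32 = 120.
120 ÷ 12 = 10 complete bars with 0 left over.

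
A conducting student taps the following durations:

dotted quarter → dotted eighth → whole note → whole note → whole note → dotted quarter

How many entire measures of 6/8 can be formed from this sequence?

5

One bar of 6/8 = 12 sixteenth notes.
Each duration in sixteenth notes: dotted quarter = 6; dotted eighth = 3; whole note = 16; whole note = 16; whole note = 16; dotted quarter = 6.
Adding: 6 + 3 + 16 + 16 + 16 + 6 = 63.
63 ÷ 12 = 5 complete bars with 3 left over.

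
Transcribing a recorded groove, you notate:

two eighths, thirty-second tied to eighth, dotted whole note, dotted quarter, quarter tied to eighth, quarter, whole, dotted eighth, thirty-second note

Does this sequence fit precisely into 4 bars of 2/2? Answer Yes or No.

No

One bar of 2/2 = 32 thirty-second notes, so 4 bars = 128.
Working in thirty-second notes: eighth = 4; eighth = 4; thirty-second tied to eighth (thirty-second + eighth) = 5; dotted whole note = 48; dotted quarter = 12; quarter tied to eighth (quarter + eighth) = 12; quarter = 8; whole = 32; dotted eighth = 6; thirty-second note = 1.
Adding: 4 + 4 + 5 + 48 + 12 + 12 + 8 + 32 + 6 + 1 = 132.
132 exceeds 128, so the answer is No.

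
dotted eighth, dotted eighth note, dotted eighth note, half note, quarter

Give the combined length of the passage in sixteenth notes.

21

In sixteenth notes: dotted eighth = 3; dotted eighth note = 3; dotted eighth note = 3; half note = 8; quarter = 4.
Total: 3 + 3 + 3 + 8 + 4 = 21 sixteenth notes.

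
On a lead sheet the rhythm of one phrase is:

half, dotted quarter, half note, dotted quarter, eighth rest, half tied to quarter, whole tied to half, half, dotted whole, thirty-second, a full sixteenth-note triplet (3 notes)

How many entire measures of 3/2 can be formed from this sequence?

4

One bar of 3/2 = 48 thirty-second notes.
Express everything in thirty-second notes: half = 16; dotted quarter = 12; half note = 16; dotted quarter = 12; eighth rest = 4; half tied to quarter (half + quarter) = 24; whole tied to half (whole + half) = 48; half = 16; dotted whole = 48; thirty-second = 1; a full sixteenth-note triplet (3 notes) (three triplet sixteenths span one eighth) = 4.
Total: 16 + 12 + 16 + 12 + 4 + 24 + 48 + 16 + 48 + 1 + 4 = 201.
201 ÷ 48 = 4 complete bars with 9 left over.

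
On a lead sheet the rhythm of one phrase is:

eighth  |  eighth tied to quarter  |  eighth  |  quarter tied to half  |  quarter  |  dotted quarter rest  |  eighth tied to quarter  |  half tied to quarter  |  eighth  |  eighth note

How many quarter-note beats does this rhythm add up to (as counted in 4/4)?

One quarter-note beat = 2 eighth notes.
Express everything in eighth notes: eighth = 1; eighth tied to quarter (eighth + quarter) = 3; eighth = 1; quarter tied to half (quarter + half) = 6; quarter = 2; dotted quarter rest = 3; eighth tied to quarter (eighth + quarter) = 3; half tied to quarter (half + quarter) = 6; eighth = 1; eighth note = 1.
Adding: 1 + 3 + 1 + 6 + 2 + 3 + 3 + 6 + 1 + 1 = 27.
27 ÷ 2 = 13.5 beats.

13.5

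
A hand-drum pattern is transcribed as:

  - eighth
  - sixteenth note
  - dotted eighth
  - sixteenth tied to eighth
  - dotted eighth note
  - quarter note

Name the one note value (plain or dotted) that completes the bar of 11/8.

dotted quarter note

The bar of 11/8 = 22 sixteenth notes.
Express everything in sixteenth notes: eighth = 2; sixteenth note = 1; dotted eighth = 3; sixteenth tied to eighth (sixteenth + eighth) = 3; dotted eighth note = 3; quarter note = 4.
Sum: 2 + 1 + 3 + 3 + 3 + 4 = 16.
Remaining: 22 − 16 = 6 sixteenth notes, which is a dotted quarter note.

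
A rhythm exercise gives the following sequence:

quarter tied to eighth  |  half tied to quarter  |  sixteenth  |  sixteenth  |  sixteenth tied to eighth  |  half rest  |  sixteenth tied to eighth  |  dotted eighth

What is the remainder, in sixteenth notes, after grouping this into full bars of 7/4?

One bar of 7/4 = 28 sixteenth notes.
Express everything in sixteenth notes: quarter tied to eighth (quarter + eighth) = 6; half tied to quarter (half + quarter) = 12; sixteenth = 1; sixteenth = 1; sixteenth tied to eighth (sixteenth + eighth) = 3; half rest = 8; sixteenth tied to eighth (sixteenth + eighth) = 3; dotted eighth = 3.
Adding: 6 + 12 + 1 + 1 + 3 + 8 + 3 + 3 = 37.
37 ÷ 28 = 1 complete bar with 9 sixteenth notes remaining.

9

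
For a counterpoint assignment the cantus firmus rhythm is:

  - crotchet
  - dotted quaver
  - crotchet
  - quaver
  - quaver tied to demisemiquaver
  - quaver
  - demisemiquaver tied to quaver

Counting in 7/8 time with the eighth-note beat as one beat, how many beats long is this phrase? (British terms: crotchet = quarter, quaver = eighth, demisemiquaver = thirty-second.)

10

One eighth-note beat = 4 thirty-second notes.
Working in thirty-second notes: crotchet = 8; dotted quaver = 6; crotchet = 8; quaver = 4; quaver tied to demisemiquaver (quaver + demisemiquaver) = 5; quaver = 4; demisemiquaver tied to quaver (demisemiquaver + quaver) = 5.
Adding: 8 + 6 + 8 + 4 + 5 + 4 + 5 = 40.
40 ÷ 4 = 10 beats.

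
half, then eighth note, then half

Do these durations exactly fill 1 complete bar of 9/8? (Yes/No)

Yes

One bar of 9/8 = 9 eighth notes.
Convert each value to eighth notes: half = 4; eighth note = 1; half = 4.
Sum: 4 + 1 + 4 = 9.
9 equals 9, so the answer is Yes.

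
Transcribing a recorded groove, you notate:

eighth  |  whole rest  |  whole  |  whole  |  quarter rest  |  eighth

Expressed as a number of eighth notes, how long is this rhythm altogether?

28

Express everything in eighth notes: eighth = 1; whole rest = 8; whole = 8; whole = 8; quarter rest = 2; eighth = 1.
Altogether 1 + 8 + 8 + 8 + 2 + 1 = 28 eighth notes.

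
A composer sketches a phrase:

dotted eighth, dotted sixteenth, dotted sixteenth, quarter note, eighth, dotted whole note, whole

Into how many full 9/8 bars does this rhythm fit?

2

One bar of 9/8 = 36 thirty-second notes.
Convert each value to thirty-second notes: dotted eighth = 6; dotted sixteenth = 3; dotted sixteenth = 3; quarter note = 8; eighth = 4; dotted whole note = 48; whole = 32.
Sum: 6 + 3 + 3 + 8 + 4 + 48 + 32 = 104.
104 ÷ 36 = 2 complete bars with 32 left over.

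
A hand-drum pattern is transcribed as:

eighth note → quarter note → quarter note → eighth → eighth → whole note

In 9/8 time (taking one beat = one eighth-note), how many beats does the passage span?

15

One eighth-note beat = 2 sixteenth notes.
Convert each value to sixteenth notes: eighth note = 2; quarter note = 4; quarter note = 4; eighth = 2; eighth = 2; whole note = 16.
Sum: 2 + 4 + 4 + 2 + 2 + 16 = 30.
30 ÷ 2 = 15 beats.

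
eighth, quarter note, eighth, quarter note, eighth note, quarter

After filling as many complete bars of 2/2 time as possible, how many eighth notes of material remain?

One bar of 2/2 = 8 eighth notes.
Working in eighth notes: eighth = 1; quarter note = 2; eighth = 1; quarter note = 2; eighth note = 1; quarter = 2.
Adding: 1 + 2 + 1 + 2 + 1 + 2 = 9.
9 ÷ 8 = 1 complete bar with 1 eighth note remaining.

1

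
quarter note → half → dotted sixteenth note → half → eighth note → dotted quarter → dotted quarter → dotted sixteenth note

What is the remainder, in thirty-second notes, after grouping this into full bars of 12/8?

One bar of 12/8 = 48 thirty-second notes.
Working in thirty-second notes: quarter note = 8; half = 16; dotted sixteenth note = 3; half = 16; eighth note = 4; dotted quarter = 12; dotted quarter = 12; dotted sixteenth note = 3.
Total: 8 + 16 + 3 + 16 + 4 + 12 + 12 + 3 = 74.
74 ÷ 48 = 1 complete bar with 26 thirty-second notes remaining.

26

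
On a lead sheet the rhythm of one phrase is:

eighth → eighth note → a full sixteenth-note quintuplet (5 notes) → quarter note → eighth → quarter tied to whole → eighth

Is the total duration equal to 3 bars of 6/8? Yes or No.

Yes

One bar of 6/8 = 6 eighth notes, so 3 bars = 18.
In eighth notes: eighth = 1; eighth note = 1; a full sixteenth-note quintuplet (5 notes) (five quintuplet sixteenths span one quarter) = 2; quarter note = 2; eighth = 1; quarter tied to whole (quarter + whole) = 10; eighth = 1.
Adding: 1 + 1 + 2 + 2 + 1 + 10 + 1 = 18.
18 equals 18, so the answer is Yes.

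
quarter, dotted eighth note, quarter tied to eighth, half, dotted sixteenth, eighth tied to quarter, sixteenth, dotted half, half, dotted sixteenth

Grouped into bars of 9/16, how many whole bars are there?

One bar of 9/16 = 18 thirty-second notes.
In thirty-second notes: quarter = 8; dotted eighth note = 6; quarter tied to eighth (quarter + eighth) = 12; half = 16; dotted sixteenth = 3; eighth tied to quarter (eighth + quarter) = 12; sixteenth = 2; dotted half = 24; half = 16; dotted sixteenth = 3.
Adding: 8 + 6 + 12 + 16 + 3 + 12 + 2 + 24 + 16 + 3 = 102.
102 ÷ 18 = 5 complete bars with 12 left over.

5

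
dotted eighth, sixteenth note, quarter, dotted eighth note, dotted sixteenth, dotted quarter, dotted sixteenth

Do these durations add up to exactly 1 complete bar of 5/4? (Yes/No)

One bar of 5/4 = 40 thirty-second notes.
Express everything in thirty-second notes: dotted eighth = 6; sixteenth note = 2; quarter = 8; dotted eighth note = 6; dotted sixteenth = 3; dotted quarter = 12; dotted sixteenth = 3.
Total: 6 + 2 + 8 + 6 + 3 + 12 + 3 = 40.
40 equals 40, so the answer is Yes.

Yes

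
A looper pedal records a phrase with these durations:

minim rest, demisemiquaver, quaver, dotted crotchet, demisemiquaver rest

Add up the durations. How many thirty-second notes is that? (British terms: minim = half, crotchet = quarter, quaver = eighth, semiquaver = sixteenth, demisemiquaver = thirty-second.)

34

Each duration in thirty-second notes: minim rest = 16; demisemiquaver = 1; quaver = 4; dotted crotchet = 12; demisemiquaver rest = 1.
Adding: 16 + 1 + 4 + 12 + 1 = 34 thirty-second notes.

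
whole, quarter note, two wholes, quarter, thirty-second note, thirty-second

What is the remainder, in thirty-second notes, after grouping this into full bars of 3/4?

One bar of 3/4 = 24 thirty-second notes.
In thirty-second notes: whole = 32; quarter note = 8; whole = 32; whole = 32; quarter = 8; thirty-second note = 1; thirty-second = 1.
Altogether 32 + 8 + 32 + 32 + 8 + 1 + 1 = 114.
114 ÷ 24 = 4 complete bars with 18 thirty-second notes remaining.

18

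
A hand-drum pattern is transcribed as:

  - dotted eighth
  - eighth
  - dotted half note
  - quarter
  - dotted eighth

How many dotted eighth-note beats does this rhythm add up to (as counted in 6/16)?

8

One dotted eighth-note beat = 3 sixteenth notes.
Each duration in sixteenth notes: dotted eighth = 3; eighth = 2; dotted half note = 12; quarter = 4; dotted eighth = 3.
Sum: 3 + 2 + 12 + 4 + 3 = 24.
24 ÷ 3 = 8 beats.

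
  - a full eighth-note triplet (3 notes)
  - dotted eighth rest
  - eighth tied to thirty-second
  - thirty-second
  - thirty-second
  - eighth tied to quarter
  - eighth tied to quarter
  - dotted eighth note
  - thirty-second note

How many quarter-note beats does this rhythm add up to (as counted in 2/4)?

One quarter-note beat = 8 thirty-second notes.
Convert each value to thirty-second notes: a full eighth-note triplet (3 notes) (three triplet eighths span one quarter) = 8; dotted eighth rest = 6; eighth tied to thirty-second (eighth + thirty-second) = 5; thirty-second = 1; thirty-second = 1; eighth tied to quarter (eighth + quarter) = 12; eighth tied to quarter (eighth + quarter) = 12; dotted eighth note = 6; thirty-second note = 1.
Total: 8 + 6 + 5 + 1 + 1 + 12 + 12 + 6 + 1 = 52.
52 ÷ 8 = 6.5 beats.

6.5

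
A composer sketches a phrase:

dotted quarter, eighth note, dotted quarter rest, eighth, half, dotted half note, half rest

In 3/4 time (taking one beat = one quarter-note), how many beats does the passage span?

11

One quarter-note beat = 2 eighth notes.
Working in eighth notes: dotted quarter = 3; eighth note = 1; dotted quarter rest = 3; eighth = 1; half = 4; dotted half note = 6; half rest = 4.
Total: 3 + 1 + 3 + 1 + 4 + 6 + 4 = 22.
22 ÷ 2 = 11 beats.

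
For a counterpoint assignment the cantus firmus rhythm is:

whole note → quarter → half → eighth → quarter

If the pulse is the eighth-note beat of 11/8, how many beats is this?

One eighth-note beat = 2 sixteenth notes.
In sixteenth notes: whole note = 16; quarter = 4; half = 8; eighth = 2; quarter = 4.
Sum: 16 + 4 + 8 + 2 + 4 = 34.
34 ÷ 2 = 17 beats.

17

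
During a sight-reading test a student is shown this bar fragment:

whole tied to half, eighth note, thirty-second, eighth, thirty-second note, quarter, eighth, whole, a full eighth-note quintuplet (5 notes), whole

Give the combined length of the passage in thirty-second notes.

Working in thirty-second notes: whole tied to half (whole + half) = 48; eighth note = 4; thirty-second = 1; eighth = 4; thirty-second note = 1; quarter = 8; eighth = 4; whole = 32; a full eighth-note quintuplet (5 notes) (five quintuplet eighths span one half) = 16; whole = 32.
Sum: 48 + 4 + 1 + 4 + 1 + 8 + 4 + 32 + 16 + 32 = 150 thirty-second notes.

150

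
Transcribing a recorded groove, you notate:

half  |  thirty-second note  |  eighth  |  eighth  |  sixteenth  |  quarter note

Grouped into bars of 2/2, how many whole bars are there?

1

One bar of 2/2 = 32 thirty-second notes.
In thirty-second notes: half = 16; thirty-second note = 1; eighth = 4; eighth = 4; sixteenth = 2; quarter note = 8.
Adding: 16 + 1 + 4 + 4 + 2 + 8 = 35.
35 ÷ 32 = 1 complete bar with 3 left over.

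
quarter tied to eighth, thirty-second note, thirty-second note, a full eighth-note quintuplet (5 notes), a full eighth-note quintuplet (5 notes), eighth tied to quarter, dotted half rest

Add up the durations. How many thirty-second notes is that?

Working in thirty-second notes: quarter tied to eighth (quarter + eighth) = 12; thirty-second note = 1; thirty-second note = 1; a full eighth-note quintuplet (5 notes) (five quintuplet eighths span one half) = 16; a full eighth-note quintuplet (5 notes) (five quintuplet eighths span one half) = 16; eighth tied to quarter (eighth + quarter) = 12; dotted half rest = 24.
Adding: 12 + 1 + 1 + 16 + 16 + 12 + 24 = 82 thirty-second notes.

82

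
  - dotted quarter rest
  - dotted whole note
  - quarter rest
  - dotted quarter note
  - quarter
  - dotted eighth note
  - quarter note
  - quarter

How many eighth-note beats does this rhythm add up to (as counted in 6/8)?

27.5

One eighth-note beat = 2 sixteenth notes.
In sixteenth notes: dotted quarter rest = 6; dotted whole note = 24; quarter rest = 4; dotted quarter note = 6; quarter = 4; dotted eighth note = 3; quarter note = 4; quarter = 4.
Sum: 6 + 24 + 4 + 6 + 4 + 3 + 4 + 4 = 55.
55 ÷ 2 = 27.5 beats.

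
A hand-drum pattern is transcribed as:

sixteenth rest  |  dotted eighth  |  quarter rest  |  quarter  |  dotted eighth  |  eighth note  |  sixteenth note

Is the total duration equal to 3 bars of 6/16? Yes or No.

Yes

One bar of 6/16 = 6 sixteenth notes, so 3 bars = 18.
Each duration in sixteenth notes: sixteenth rest = 1; dotted eighth = 3; quarter rest = 4; quarter = 4; dotted eighth = 3; eighth note = 2; sixteenth note = 1.
Adding: 1 + 3 + 4 + 4 + 3 + 2 + 1 = 18.
18 equals 18, so the answer is Yes.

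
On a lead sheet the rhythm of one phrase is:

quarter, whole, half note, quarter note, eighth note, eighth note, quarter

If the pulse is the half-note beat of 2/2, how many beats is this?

One half-note beat = 4 eighth notes.
Working in eighth notes: quarter = 2; whole = 8; half note = 4; quarter note = 2; eighth note = 1; eighth note = 1; quarter = 2.
Adding: 2 + 8 + 4 + 2 + 1 + 1 + 2 = 20.
20 ÷ 4 = 5 beats.

5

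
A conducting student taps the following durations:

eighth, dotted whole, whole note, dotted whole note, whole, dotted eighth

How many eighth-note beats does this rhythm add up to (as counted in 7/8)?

42.5

One eighth-note beat = 2 sixteenth notes.
Express everything in sixteenth notes: eighth = 2; dotted whole = 24; whole note = 16; dotted whole note = 24; whole = 16; dotted eighth = 3.
Adding: 2 + 24 + 16 + 24 + 16 + 3 = 85.
85 ÷ 2 = 42.5 beats.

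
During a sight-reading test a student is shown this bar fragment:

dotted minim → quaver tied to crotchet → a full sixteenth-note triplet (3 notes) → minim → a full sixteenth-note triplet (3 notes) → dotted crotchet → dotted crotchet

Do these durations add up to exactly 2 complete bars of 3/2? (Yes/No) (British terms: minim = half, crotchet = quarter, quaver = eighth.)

One bar of 3/2 = 12 eighth notes, so 2 bars = 24.
Working in eighth notes: dotted minim = 6; quaver tied to crotchet (quaver + crotchet) = 3; a full sixteenth-note triplet (3 notes) (three triplet sixteenths span one eighth) = 1; minim = 4; a full sixteenth-note triplet (3 notes) (three triplet sixteenths span one eighth) = 1; dotted crotchet = 3; dotted crotchet = 3.
Total: 6 + 3 + 1 + 4 + 1 + 3 + 3 = 21.
21 falls short of 24, so the answer is No.

No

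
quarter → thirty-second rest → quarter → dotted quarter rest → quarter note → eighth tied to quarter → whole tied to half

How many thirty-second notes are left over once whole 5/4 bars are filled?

17

One bar of 5/4 = 40 thirty-second notes.
Each duration in thirty-second notes: quarter = 8; thirty-second rest = 1; quarter = 8; dotted quarter rest = 12; quarter note = 8; eighth tied to quarter (eighth + quarter) = 12; whole tied to half (whole + half) = 48.
Altogether 8 + 1 + 8 + 12 + 8 + 12 + 48 = 97.
97 ÷ 40 = 2 complete bars with 17 thirty-second notes remaining.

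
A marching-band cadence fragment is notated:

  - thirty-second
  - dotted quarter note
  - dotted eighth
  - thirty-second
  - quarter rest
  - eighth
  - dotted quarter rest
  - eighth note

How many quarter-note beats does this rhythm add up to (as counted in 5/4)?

6

One quarter-note beat = 8 thirty-second notes.
Convert each value to thirty-second notes: thirty-second = 1; dotted quarter note = 12; dotted eighth = 6; thirty-second = 1; quarter rest = 8; eighth = 4; dotted quarter rest = 12; eighth note = 4.
Total: 1 + 12 + 6 + 1 + 8 + 4 + 12 + 4 = 48.
48 ÷ 8 = 6 beats.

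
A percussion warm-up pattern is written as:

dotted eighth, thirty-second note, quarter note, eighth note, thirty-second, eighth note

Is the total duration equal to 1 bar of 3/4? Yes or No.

One bar of 3/4 = 24 thirty-second notes.
Each duration in thirty-second notes: dotted eighth = 6; thirty-second note = 1; quarter note = 8; eighth note = 4; thirty-second = 1; eighth note = 4.
Total: 6 + 1 + 8 + 4 + 1 + 4 = 24.
24 equals 24, so the answer is Yes.

Yes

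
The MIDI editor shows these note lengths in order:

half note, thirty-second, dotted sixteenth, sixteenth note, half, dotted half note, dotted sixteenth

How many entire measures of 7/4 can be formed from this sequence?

One bar of 7/4 = 56 thirty-second notes.
Each duration in thirty-second notes: half note = 16; thirty-second = 1; dotted sixteenth = 3; sixteenth note = 2; half = 16; dotted half note = 24; dotted sixteenth = 3.
Altogether 16 + 1 + 3 + 2 + 16 + 24 + 3 = 65.
65 ÷ 56 = 1 complete bar with 9 left over.

1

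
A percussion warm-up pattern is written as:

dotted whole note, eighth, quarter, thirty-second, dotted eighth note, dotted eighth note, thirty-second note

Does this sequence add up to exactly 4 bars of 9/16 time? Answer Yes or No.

One bar of 9/16 = 18 thirty-second notes, so 4 bars = 72.
Working in thirty-second notes: dotted whole note = 48; eighth = 4; quarter = 8; thirty-second = 1; dotted eighth note = 6; dotted eighth note = 6; thirty-second note = 1.
Adding: 48 + 4 + 8 + 1 + 6 + 6 + 1 = 74.
74 exceeds 72, so the answer is No.

No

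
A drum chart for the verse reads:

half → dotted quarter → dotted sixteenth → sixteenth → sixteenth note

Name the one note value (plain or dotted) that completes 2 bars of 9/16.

thirty-second note

2 bars of 9/16 = 36 thirty-second notes.
Working in thirty-second notes: half = 16; dotted quarter = 12; dotted sixteenth = 3; sixteenth = 2; sixteenth note = 2.
Adding: 16 + 12 + 3 + 2 + 2 = 35.
Remaining: 36 − 35 = 1 thirty-second note, which is a thirty-second note.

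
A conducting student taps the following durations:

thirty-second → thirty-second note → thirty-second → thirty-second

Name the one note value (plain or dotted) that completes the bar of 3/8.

quarter note

The bar of 3/8 = 12 thirty-second notes.
Express everything in thirty-second notes: thirty-second = 1; thirty-second note = 1; thirty-second = 1; thirty-second = 1.
Total: 1 + 1 + 1 + 1 = 4.
Remaining: 12 − 4 = 8 thirty-second notes, which is a quarter note.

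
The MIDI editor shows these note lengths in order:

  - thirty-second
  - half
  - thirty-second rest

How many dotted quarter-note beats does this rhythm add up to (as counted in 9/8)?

1.5

One dotted quarter-note beat = 12 thirty-second notes.
Working in thirty-second notes: thirty-second = 1; half = 16; thirty-second rest = 1.
Sum: 1 + 16 + 1 = 18.
18 ÷ 12 = 1.5 beats.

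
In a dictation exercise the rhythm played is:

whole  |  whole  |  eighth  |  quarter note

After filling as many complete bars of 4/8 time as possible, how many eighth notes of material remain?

3

One bar of 4/8 = 4 eighth notes.
Convert each value to eighth notes: whole = 8; whole = 8; eighth = 1; quarter note = 2.
Total: 8 + 8 + 1 + 2 = 19.
19 ÷ 4 = 4 complete bars with 3 eighth notes remaining.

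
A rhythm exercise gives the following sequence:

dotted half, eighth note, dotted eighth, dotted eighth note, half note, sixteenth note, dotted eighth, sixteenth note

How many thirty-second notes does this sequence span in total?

Express everything in thirty-second notes: dotted half = 24; eighth note = 4; dotted eighth = 6; dotted eighth note = 6; half note = 16; sixteenth note = 2; dotted eighth = 6; sixteenth note = 2.
Total: 24 + 4 + 6 + 6 + 16 + 2 + 6 + 2 = 66 thirty-second notes.

66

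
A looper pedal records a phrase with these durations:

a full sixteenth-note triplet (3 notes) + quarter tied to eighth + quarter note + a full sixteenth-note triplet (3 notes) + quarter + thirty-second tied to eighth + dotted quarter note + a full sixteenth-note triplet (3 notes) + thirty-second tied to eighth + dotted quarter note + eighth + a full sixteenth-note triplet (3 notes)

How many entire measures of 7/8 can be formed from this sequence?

One bar of 7/8 = 28 thirty-second notes.
Express everything in thirty-second notes: a full sixteenth-note triplet (3 notes) (three triplet sixteenths span one eighth) = 4; quarter tied to eighth (quarter + eighth) = 12; quarter note = 8; a full sixteenth-note triplet (3 notes) (three triplet sixteenths span one eighth) = 4; quarter = 8; thirty-second tied to eighth (thirty-second + eighth) = 5; dotted quarter note = 12; a full sixteenth-note triplet (3 notes) (three triplet sixteenths span one eighth) = 4; thirty-second tied to eighth (thirty-second + eighth) = 5; dotted quarter note = 12; eighth = 4; a full sixteenth-note triplet (3 notes) (three triplet sixteenths span one eighth) = 4.
Altogether 4 + 12 + 8 + 4 + 8 + 5 + 12 + 4 + 5 + 12 + 4 + 4 = 82.
82 ÷ 28 = 2 complete bars with 26 left over.

2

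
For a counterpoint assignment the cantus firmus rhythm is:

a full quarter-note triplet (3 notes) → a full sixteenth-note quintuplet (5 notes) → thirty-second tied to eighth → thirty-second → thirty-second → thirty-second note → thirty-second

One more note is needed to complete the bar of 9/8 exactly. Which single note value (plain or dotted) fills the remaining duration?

dotted sixteenth note

The bar of 9/8 = 36 thirty-second notes.
Working in thirty-second notes: a full quarter-note triplet (3 notes) (three triplet quarters span one half) = 16; a full sixteenth-note quintuplet (5 notes) (five quintuplet sixteenths span one quarter) = 8; thirty-second tied to eighth (thirty-second + eighth) = 5; thirty-second = 1; thirty-second = 1; thirty-second note = 1; thirty-second = 1.
Adding: 16 + 8 + 5 + 1 + 1 + 1 + 1 = 33.
Remaining: 36 − 33 = 3 thirty-second notes, which is a dotted sixteenth note.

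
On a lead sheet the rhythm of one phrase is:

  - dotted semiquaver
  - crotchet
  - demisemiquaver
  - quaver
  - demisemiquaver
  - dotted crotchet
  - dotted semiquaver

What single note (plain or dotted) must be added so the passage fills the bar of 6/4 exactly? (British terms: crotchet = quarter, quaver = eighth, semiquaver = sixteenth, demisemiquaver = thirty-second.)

The bar of 6/4 = 48 thirty-second notes.
Express everything in thirty-second notes: dotted semiquaver = 3; crotchet = 8; demisemiquaver = 1; quaver = 4; demisemiquaver = 1; dotted crotchet = 12; dotted semiquaver = 3.
Sum: 3 + 8 + 1 + 4 + 1 + 12 + 3 = 32.
Remaining: 48 − 32 = 16 thirty-second notes, which is a half note.

half note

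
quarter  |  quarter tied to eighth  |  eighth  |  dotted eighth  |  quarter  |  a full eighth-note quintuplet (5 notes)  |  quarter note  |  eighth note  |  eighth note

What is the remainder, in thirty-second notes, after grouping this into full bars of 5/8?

One bar of 5/8 = 10 sixteenth notes.
Convert each value to sixteenth notes: quarter = 4; quarter tied to eighth (quarter + eighth) = 6; eighth = 2; dotted eighth = 3; quarter = 4; a full eighth-note quintuplet (5 notes) (five quintuplet eighths span one half) = 8; quarter note = 4; eighth note = 2; eighth note = 2.
Total: 4 + 6 + 2 + 3 + 4 + 8 + 4 + 2 + 2 = 35.
35 ÷ 10 = 3 complete bars with 5 sixteenth notes remaining = 10 thirty-second notes.

10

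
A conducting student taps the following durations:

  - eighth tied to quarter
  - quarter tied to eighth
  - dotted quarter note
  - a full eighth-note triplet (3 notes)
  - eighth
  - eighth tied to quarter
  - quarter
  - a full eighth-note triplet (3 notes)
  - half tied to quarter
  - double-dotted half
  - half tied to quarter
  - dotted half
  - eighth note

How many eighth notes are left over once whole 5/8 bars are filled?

One bar of 5/8 = 5 eighth notes.
Each duration in eighth notes: eighth tied to quarter (eighth + quarter) = 3; quarter tied to eighth (quarter + eighth) = 3; dotted quarter note = 3; a full eighth-note triplet (3 notes) (three triplet eighths span one quarter) = 2; eighth = 1; eighth tied to quarter (eighth + quarter) = 3; quarter = 2; a full eighth-note triplet (3 notes) (three triplet eighths span one quarter) = 2; half tied to quarter (half + quarter) = 6; double-dotted half = 7; half tied to quarter (half + quarter) = 6; dotted half = 6; eighth note = 1.
Altogether 3 + 3 + 3 + 2 + 1 + 3 + 2 + 2 + 6 + 7 + 6 + 6 + 1 = 45.
45 ÷ 5 = 9 complete bars with 0 eighth notes remaining.

0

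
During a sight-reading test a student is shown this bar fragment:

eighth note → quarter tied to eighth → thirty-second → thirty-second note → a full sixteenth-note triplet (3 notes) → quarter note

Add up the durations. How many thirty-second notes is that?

30

In thirty-second notes: eighth note = 4; quarter tied to eighth (quarter + eighth) = 12; thirty-second = 1; thirty-second note = 1; a full sixteenth-note triplet (3 notes) (three triplet sixteenths span one eighth) = 4; quarter note = 8.
Sum: 4 + 12 + 1 + 1 + 4 + 8 = 30 thirty-second notes.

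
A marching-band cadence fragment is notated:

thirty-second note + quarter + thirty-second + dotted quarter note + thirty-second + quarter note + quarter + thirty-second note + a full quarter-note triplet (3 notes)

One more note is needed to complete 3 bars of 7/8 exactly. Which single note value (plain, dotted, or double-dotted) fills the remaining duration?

3 bars of 7/8 = 84 thirty-second notes.
Working in thirty-second notes: thirty-second note = 1; quarter = 8; thirty-second = 1; dotted quarter note = 12; thirty-second = 1; quarter note = 8; quarter = 8; thirty-second note = 1; a full quarter-note triplet (3 notes) (three triplet quarters span one half) = 16.
Altogether 1 + 8 + 1 + 12 + 1 + 8 + 8 + 1 + 16 = 56.
Remaining: 84 − 56 = 28 thirty-second notes, which is a double-dotted half note.

double-dotted half note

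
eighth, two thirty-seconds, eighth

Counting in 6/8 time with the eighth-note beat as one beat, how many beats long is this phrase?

2.5

One eighth-note beat = 4 thirty-second notes.
Express everything in thirty-second notes: eighth = 4; thirty-second = 1; thirty-second = 1; eighth = 4.
Sum: 4 + 1 + 1 + 4 = 10.
10 ÷ 4 = 2.5 beats.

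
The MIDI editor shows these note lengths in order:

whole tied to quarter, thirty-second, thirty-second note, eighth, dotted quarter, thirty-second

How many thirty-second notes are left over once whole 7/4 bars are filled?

One bar of 7/4 = 56 thirty-second notes.
Each duration in thirty-second notes: whole tied to quarter (whole + quarter) = 40; thirty-second = 1; thirty-second note = 1; eighth = 4; dotted quarter = 12; thirty-second = 1.
Altogether 40 + 1 + 1 + 4 + 12 + 1 = 59.
59 ÷ 56 = 1 complete bar with 3 thirty-second notes remaining.

3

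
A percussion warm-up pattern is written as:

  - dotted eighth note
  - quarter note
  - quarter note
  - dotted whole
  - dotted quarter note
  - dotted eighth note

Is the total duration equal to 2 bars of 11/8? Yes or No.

Yes

One bar of 11/8 = 22 sixteenth notes, so 2 bars = 44.
Express everything in sixteenth notes: dotted eighth note = 3; quarter note = 4; quarter note = 4; dotted whole = 24; dotted quarter note = 6; dotted eighth note = 3.
Total: 3 + 4 + 4 + 24 + 6 + 3 = 44.
44 equals 44, so the answer is Yes.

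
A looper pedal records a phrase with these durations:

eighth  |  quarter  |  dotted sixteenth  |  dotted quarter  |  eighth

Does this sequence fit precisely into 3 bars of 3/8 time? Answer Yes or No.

One bar of 3/8 = 12 thirty-second notes, so 3 bars = 36.
Express everything in thirty-second notes: eighth = 4; quarter = 8; dotted sixteenth = 3; dotted quarter = 12; eighth = 4.
Total: 4 + 8 + 3 + 12 + 4 = 31.
31 falls short of 36, so the answer is No.

No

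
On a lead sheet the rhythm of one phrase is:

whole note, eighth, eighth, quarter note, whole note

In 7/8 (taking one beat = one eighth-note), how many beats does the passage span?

20

One eighth-note beat = 2 sixteenth notes.
Working in sixteenth notes: whole note = 16; eighth = 2; eighth = 2; quarter note = 4; whole note = 16.
Adding: 16 + 2 + 2 + 4 + 16 = 40.
40 ÷ 2 = 20 beats.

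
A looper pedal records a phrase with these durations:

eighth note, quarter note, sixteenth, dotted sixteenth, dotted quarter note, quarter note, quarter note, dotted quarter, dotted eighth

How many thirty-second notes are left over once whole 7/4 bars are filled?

7

One bar of 7/4 = 56 thirty-second notes.
Express everything in thirty-second notes: eighth note = 4; quarter note = 8; sixteenth = 2; dotted sixteenth = 3; dotted quarter note = 12; quarter note = 8; quarter note = 8; dotted quarter = 12; dotted eighth = 6.
Sum: 4 + 8 + 2 + 3 + 12 + 8 + 8 + 12 + 6 = 63.
63 ÷ 56 = 1 complete bar with 7 thirty-second notes remaining.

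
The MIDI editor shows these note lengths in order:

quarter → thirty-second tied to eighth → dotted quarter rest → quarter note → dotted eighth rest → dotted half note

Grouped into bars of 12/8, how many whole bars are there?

1

One bar of 12/8 = 48 thirty-second notes.
Each duration in thirty-second notes: quarter = 8; thirty-second tied to eighth (thirty-second + eighth) = 5; dotted quarter rest = 12; quarter note = 8; dotted eighth rest = 6; dotted half note = 24.
Sum: 8 + 5 + 12 + 8 + 6 + 24 = 63.
63 ÷ 48 = 1 complete bar with 15 left over.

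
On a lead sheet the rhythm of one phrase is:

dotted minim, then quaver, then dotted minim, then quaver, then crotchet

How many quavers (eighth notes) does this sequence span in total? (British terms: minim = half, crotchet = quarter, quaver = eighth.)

Working in eighth notes: dotted minim = 6; quaver = 1; dotted minim = 6; quaver = 1; crotchet = 2.
Altogether 6 + 1 + 6 + 1 + 2 = 16 eighth notes.

16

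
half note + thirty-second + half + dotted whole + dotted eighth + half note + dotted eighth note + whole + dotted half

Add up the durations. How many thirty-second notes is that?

165

Express everything in thirty-second notes: half note = 16; thirty-second = 1; half = 16; dotted whole = 48; dotted eighth = 6; half note = 16; dotted eighth note = 6; whole = 32; dotted half = 24.
Sum: 16 + 1 + 16 + 48 + 6 + 16 + 6 + 32 + 24 = 165 thirty-second notes.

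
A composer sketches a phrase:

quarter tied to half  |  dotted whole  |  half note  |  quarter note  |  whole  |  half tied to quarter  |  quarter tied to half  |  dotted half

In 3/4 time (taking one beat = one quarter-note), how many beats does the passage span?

25

One quarter-note beat = 2 eighth notes.
Each duration in eighth notes: quarter tied to half (quarter + half) = 6; dotted whole = 12; half note = 4; quarter note = 2; whole = 8; half tied to quarter (half + quarter) = 6; quarter tied to half (quarter + half) = 6; dotted half = 6.
Total: 6 + 12 + 4 + 2 + 8 + 6 + 6 + 6 = 50.
50 ÷ 2 = 25 beats.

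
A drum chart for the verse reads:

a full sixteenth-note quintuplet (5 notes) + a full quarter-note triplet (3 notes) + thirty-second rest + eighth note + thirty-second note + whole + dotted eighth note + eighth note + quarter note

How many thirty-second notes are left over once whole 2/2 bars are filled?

16

One bar of 2/2 = 32 thirty-second notes.
Each duration in thirty-second notes: a full sixteenth-note quintuplet (5 notes) (five quintuplet sixteenths span one quarter) = 8; a full quarter-note triplet (3 notes) (three triplet quarters span one half) = 16; thirty-second rest = 1; eighth note = 4; thirty-second note = 1; whole = 32; dotted eighth note = 6; eighth note = 4; quarter note = 8.
Sum: 8 + 16 + 1 + 4 + 1 + 32 + 6 + 4 + 8 = 80.
80 ÷ 32 = 2 complete bars with 16 thirty-second notes remaining.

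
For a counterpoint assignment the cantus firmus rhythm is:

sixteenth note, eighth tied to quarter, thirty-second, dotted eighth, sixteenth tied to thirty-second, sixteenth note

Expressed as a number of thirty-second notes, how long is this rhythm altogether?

26

Each duration in thirty-second notes: sixteenth note = 2; eighth tied to quarter (eighth + quarter) = 12; thirty-second = 1; dotted eighth = 6; sixteenth tied to thirty-second (sixteenth + thirty-second) = 3; sixteenth note = 2.
Sum: 2 + 12 + 1 + 6 + 3 + 2 = 26 thirty-second notes.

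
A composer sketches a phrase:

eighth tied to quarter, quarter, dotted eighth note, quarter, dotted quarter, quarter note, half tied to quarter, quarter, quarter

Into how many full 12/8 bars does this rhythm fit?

1

One bar of 12/8 = 24 sixteenth notes.
Express everything in sixteenth notes: eighth tied to quarter (eighth + quarter) = 6; quarter = 4; dotted eighth note = 3; quarter = 4; dotted quarter = 6; quarter note = 4; half tied to quarter (half + quarter) = 12; quarter = 4; quarter = 4.
Altogether 6 + 4 + 3 + 4 + 6 + 4 + 12 + 4 + 4 = 47.
47 ÷ 24 = 1 complete bar with 23 left over.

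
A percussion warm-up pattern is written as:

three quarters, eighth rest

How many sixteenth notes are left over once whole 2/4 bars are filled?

One bar of 2/4 = 4 eighth notes.
Each duration in eighth notes: quarter = 2; quarter = 2; quarter = 2; eighth rest = 1.
Altogether 2 + 2 + 2 + 1 = 7.
7 ÷ 4 = 1 complete bar with 3 eighth notes remaining = 6 sixteenth notes.

6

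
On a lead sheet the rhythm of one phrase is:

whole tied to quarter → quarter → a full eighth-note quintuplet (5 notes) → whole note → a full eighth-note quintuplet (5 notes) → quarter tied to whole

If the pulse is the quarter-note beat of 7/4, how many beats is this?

One quarter-note beat = 2 eighth notes.
In eighth notes: whole tied to quarter (whole + quarter) = 10; quarter = 2; a full eighth-note quintuplet (5 notes) (five quintuplet eighths span one half) = 4; whole note = 8; a full eighth-note quintuplet (5 notes) (five quintuplet eighths span one half) = 4; quarter tied to whole (quarter + whole) = 10.
Altogether 10 + 2 + 4 + 8 + 4 + 10 = 38.
38 ÷ 2 = 19 beats.

19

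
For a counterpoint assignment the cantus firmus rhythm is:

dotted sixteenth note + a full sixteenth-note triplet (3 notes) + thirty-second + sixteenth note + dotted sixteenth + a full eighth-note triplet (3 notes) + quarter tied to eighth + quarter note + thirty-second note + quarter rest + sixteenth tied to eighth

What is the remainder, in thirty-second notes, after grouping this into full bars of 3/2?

One bar of 3/2 = 48 thirty-second notes.
In thirty-second notes: dotted sixteenth note = 3; a full sixteenth-note triplet (3 notes) (three triplet sixteenths span one eighth) = 4; thirty-second = 1; sixteenth note = 2; dotted sixteenth = 3; a full eighth-note triplet (3 notes) (three triplet eighths span one quarter) = 8; quarter tied to eighth (quarter + eighth) = 12; quarter note = 8; thirty-second note = 1; quarter rest = 8; sixteenth tied to eighth (sixteenth + eighth) = 6.
Sum: 3 + 4 + 1 + 2 + 3 + 8 + 12 + 8 + 1 + 8 + 6 = 56.
56 ÷ 48 = 1 complete bar with 8 thirty-second notes remaining.

8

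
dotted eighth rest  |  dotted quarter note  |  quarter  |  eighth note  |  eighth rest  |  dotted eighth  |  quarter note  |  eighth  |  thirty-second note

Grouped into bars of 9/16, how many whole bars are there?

2

One bar of 9/16 = 18 thirty-second notes.
Working in thirty-second notes: dotted eighth rest = 6; dotted quarter note = 12; quarter = 8; eighth note = 4; eighth rest = 4; dotted eighth = 6; quarter note = 8; eighth = 4; thirty-second note = 1.
Total: 6 + 12 + 8 + 4 + 4 + 6 + 8 + 4 + 1 = 53.
53 ÷ 18 = 2 complete bars with 17 left over.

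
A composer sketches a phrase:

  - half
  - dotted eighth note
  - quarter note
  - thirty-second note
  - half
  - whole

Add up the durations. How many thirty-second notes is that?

79

Convert each value to thirty-second notes: half = 16; dotted eighth note = 6; quarter note = 8; thirty-second note = 1; half = 16; whole = 32.
Sum: 16 + 6 + 8 + 1 + 16 + 32 = 79 thirty-second notes.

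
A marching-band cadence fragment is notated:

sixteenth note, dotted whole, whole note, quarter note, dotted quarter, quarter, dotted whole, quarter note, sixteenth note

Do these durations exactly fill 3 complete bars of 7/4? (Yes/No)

One bar of 7/4 = 28 sixteenth notes, so 3 bars = 84.
In sixteenth notes: sixteenth note = 1; dotted whole = 24; whole note = 16; quarter note = 4; dotted quarter = 6; quarter = 4; dotted whole = 24; quarter note = 4; sixteenth note = 1.
Sum: 1 + 24 + 16 + 4 + 6 + 4 + 24 + 4 + 1 = 84.
84 equals 84, so the answer is Yes.

Yes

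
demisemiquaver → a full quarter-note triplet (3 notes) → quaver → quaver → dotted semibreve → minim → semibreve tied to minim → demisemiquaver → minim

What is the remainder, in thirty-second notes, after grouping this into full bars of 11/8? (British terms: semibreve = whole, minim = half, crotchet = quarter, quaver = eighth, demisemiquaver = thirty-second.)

22

One bar of 11/8 = 44 thirty-second notes.
Working in thirty-second notes: demisemiquaver = 1; a full quarter-note triplet (3 notes) (three triplet quarters span one half) = 16; quaver = 4; quaver = 4; dotted semibreve = 48; minim = 16; semibreve tied to minim (semibreve + minim) = 48; demisemiquaver = 1; minim = 16.
Altogether 1 + 16 + 4 + 4 + 48 + 16 + 48 + 1 + 16 = 154.
154 ÷ 44 = 3 complete bars with 22 thirty-second notes remaining.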